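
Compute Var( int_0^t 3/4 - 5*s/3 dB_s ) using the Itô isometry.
Var = t*(400*t^2 - 540*t + 243)/432

The Itô integral of a deterministic integrand f(s) has mean 0 because each increment f(s) * (B_{s+ds} - B_s) has mean 0. By the Itô isometry:
  Var( int_0^t f(s) dB_s ) = E[ (int_0^t f(s) dB_s)^2 ] = int_0^t f(s)^2 ds.
Here f(s) = 3/4 - 5*s/3, so f(s)^2 = (20*s - 9)^2/144. Integrate:
  int_0^t ((20*s - 9)^2/144) ds = t*(400*t^2 - 540*t + 243)/432.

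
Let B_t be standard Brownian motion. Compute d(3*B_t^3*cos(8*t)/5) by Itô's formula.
d(3*B_t^3*cos(8*t)/5) = (3*B_t*(-8*B_t^2*sin(8*t) + 3*cos(8*t))/5) dt + (9*B_t^2*cos(8*t)/5) dB_t

Itô's formula for f(t, x): d f(t, B_t) = (f_t + (1/2) f_xx) dt + f_x dB_t. Compute partials of f(t, x) = 3*x^3*cos(8*t)/5:
  f_t(t,x)  = -24*x^3*sin(8*t)/5
  f_x(t,x)  = 9*x^2*cos(8*t)/5
  f_xx(t,x) = 18*x*cos(8*t)/5
Assemble drift = f_t + (1/2) f_xx = 3*x*(-8*x^2*sin(8*t) + 3*cos(8*t))/5 and diffusion = f_x = 9*x^2*cos(8*t)/5. Substituting x = B_t:
  d(3*B_t^3*cos(8*t)/5) = (3*B_t*(-8*B_t^2*sin(8*t) + 3*cos(8*t))/5) dt + (9*B_t^2*cos(8*t)/5) dB_t.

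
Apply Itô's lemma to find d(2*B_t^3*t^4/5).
d(2*B_t^3*t^4/5) = (2*B_t*t^3*(4*B_t^2 + 3*t)/5) dt + (6*B_t^2*t^4/5) dB_t

Itô's formula for f(t, x): d f(t, B_t) = (f_t + (1/2) f_xx) dt + f_x dB_t. Compute partials of f(t, x) = 2*t^4*x^3/5:
  f_t(t,x)  = 8*t^3*x^3/5
  f_x(t,x)  = 6*t^4*x^2/5
  f_xx(t,x) = 12*t^4*x/5
Assemble drift = f_t + (1/2) f_xx = 2*t^3*x*(3*t + 4*x^2)/5 and diffusion = f_x = 6*t^4*x^2/5. Substituting x = B_t:
  d(2*B_t^3*t^4/5) = (2*B_t*t^3*(4*B_t^2 + 3*t)/5) dt + (6*B_t^2*t^4/5) dB_t.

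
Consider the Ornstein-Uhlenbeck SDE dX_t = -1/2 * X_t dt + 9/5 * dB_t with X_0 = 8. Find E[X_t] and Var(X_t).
E[X_t] = 8*exp(-t/2); Var(X_t) = 81/25 - 81*exp(-t)/25

The OU SDE dX = -theta X dt + sigma dB admits the integrating factor exp(theta t): d(exp(theta t) X_t) = sigma exp(theta t) dB_t. Integrating from 0 to t:
  X_t = x_0 * exp(-theta t) + sigma * int_0^t exp(-theta (t-s)) dB_s.
The Itô integral has mean 0 and (by the Itô isometry) variance sigma^2 * int_0^t exp(-2 theta (t - s)) ds = sigma^2 * (1 - exp(-2 theta t)) / (2 theta).
With theta = 1/2, sigma = 9/5, x_0 = 8:
  E[X_t] = 8 * exp(-1/2 t) = 8*exp(-t/2)
  Var(X_t) = (9/5)^2 * (1 - exp(-2*1/2 t)) / (2 * 1/2) = 81/25 - 81*exp(-t)/25.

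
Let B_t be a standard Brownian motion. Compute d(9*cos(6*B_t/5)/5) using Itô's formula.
d(9*cos(6*B_t/5)/5) = (-162*cos(6*B_t/5)/125) dt + (-54*sin(6*B_t/5)/25) dB_t

Itô's formula for f(B_t) gives d f(B_t) = f'(B_t) dB_t + (1/2) f''(B_t) dt. Compute derivatives of f(x) = 9*cos(6*x/5)/5:
  f'(x)  = -54*sin(6*x/5)/25
  f''(x) = -324*cos(6*x/5)/125
Substitute x = B_t and multiply the f'' term by 1/2:
  drift     = (1/2) * (-324*cos(6*x/5)/125) evaluated at B_t = -162*cos(6*B_t/5)/125
  diffusion = (-54*sin(6*x/5)/25) evaluated at B_t = -54*sin(6*B_t/5)/25
Therefore d(9*cos(6*B_t/5)/5) = (-162*cos(6*B_t/5)/125) dt + (-54*sin(6*B_t/5)/25) dB_t.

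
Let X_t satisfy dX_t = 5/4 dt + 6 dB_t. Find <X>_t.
<X>_t = 36*t

For an Itô process dX_t = a(t) dt + b(t) dB_t, the quadratic variation is <X>_t = int_0^t b(s)^2 ds (the drift term does not contribute). Here b(s) = 6, so
  b(s)^2 = 36.
Integrating from 0 to t:
  <X>_t = int_0^t (36) ds = 36*t.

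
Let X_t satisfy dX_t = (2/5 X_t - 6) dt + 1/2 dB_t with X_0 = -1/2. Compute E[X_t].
E[X_t] = 15 - 31*exp(2*t/5)/2

Taking expectations and using E[dB_t] = 0, the mean m(t) = E[X_t] satisfies the ODE m'(t) = a m(t) + b with m(0) = x_0. With a = 2/5, b = -6, x_0 = -1/2, the solution is
  m(t) = x_0 * exp(a t) + (b/a) * (exp(a t) - 1)
       = (-1/2) * exp((2/5) t) + ((-6)/(2/5)) * (exp((2/5) t) - 1)
       = 15 - 31*exp(2*t/5)/2.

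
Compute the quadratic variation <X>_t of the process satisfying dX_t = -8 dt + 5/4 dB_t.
<X>_t = 25*t/16

For an Itô process dX_t = a(t) dt + b(t) dB_t, the quadratic variation is <X>_t = int_0^t b(s)^2 ds (the drift term does not contribute). Here b(s) = 5/4, so
  b(s)^2 = 25/16.
Integrating from 0 to t:
  <X>_t = int_0^t (25/16) ds = 25*t/16.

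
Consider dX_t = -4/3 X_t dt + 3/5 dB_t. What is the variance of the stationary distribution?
lim Var(X_t) = 27/200

The OU SDE dX = -theta X dt + sigma dB admits the integrating factor exp(theta t): d(exp(theta t) X_t) = sigma exp(theta t) dB_t. Integrating from 0 to t gives X_t = x_0 * exp(-theta t) + sigma * int_0^t exp(-theta (t-s)) dB_s for any initial x_0. The Itô integral has variance (by the Itô isometry) sigma^2 * int_0^t exp(-2 theta (t - s)) ds = sigma^2 * (1 - exp(-2 theta t)) / (2 theta), independent of x_0.
With theta = 4/3, sigma = 3/5:
  Var(X_t) = (3/5)^2 * (1 - exp(-2*4/3 t)) / (2 * 4/3) = 27/200 - 27*exp(-8*t/3)/200.
As t -> infinity, exp(-2*4/3 t) -> 0, so the stationary variance is sigma^2 / (2 theta) = 27/200.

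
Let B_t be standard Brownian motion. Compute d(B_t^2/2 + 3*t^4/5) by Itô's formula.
d(B_t^2/2 + 3*t^4/5) = (12*t^3/5 + 1/2) dt + (B_t) dB_t

Itô's formula for f(t, x): d f(t, B_t) = (f_t + (1/2) f_xx) dt + f_x dB_t. Compute partials of f(t, x) = 3*t^4/5 + x^2/2:
  f_t(t,x)  = 12*t^3/5
  f_x(t,x)  = x
  f_xx(t,x) = 1
Assemble drift = f_t + (1/2) f_xx = 12*t^3/5 + 1/2 and diffusion = f_x = x. Substituting x = B_t:
  d(B_t^2/2 + 3*t^4/5) = (12*t^3/5 + 1/2) dt + (B_t) dB_t.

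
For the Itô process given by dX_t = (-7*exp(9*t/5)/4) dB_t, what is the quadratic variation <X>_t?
<X>_t = 245*exp(18*t/5)/288 - 245/288

For an Itô process dX_t = a(t) dt + b(t) dB_t, the quadratic variation is <X>_t = int_0^t b(s)^2 ds (the drift term does not contribute). Here b(s) = -7*exp(9*s/5)/4, so
  b(s)^2 = 49*exp(18*s/5)/16.
Integrating from 0 to t:
  <X>_t = int_0^t (49*exp(18*s/5)/16) ds = 245*exp(18*t/5)/288 - 245/288.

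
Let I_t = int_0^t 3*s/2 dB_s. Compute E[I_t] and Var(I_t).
E[I_t] = 0; Var(I_t) = 3*t^3/4

The Itô integral of a deterministic integrand f(s) has mean 0 because each increment f(s) * (B_{s+ds} - B_s) has mean 0. By the Itô isometry:
  Var( int_0^t f(s) dB_s ) = E[ (int_0^t f(s) dB_s)^2 ] = int_0^t f(s)^2 ds.
Here f(s) = 3*s/2, so f(s)^2 = 9*s^2/4. Integrate:
  int_0^t (9*s^2/4) ds = 3*t^3/4.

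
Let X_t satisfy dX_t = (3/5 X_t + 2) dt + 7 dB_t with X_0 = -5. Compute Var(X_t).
Var(X_t) = 245*exp(6*t/5)/6 - 245/6

The variance V(t) = Var(X_t) satisfies V'(t) = 2 a V(t) + c^2 with V(0) = 0 (drift coefficient is linear in X, diffusion is constant). With a = 3/5, c = 7, the solution is
  V(t) = (c^2 / (2 a)) * (exp(2 a t) - 1)
       = (7^2 / (2*(3/5))) * (exp((6/5) t) - 1)
       = 245*exp(6*t/5)/6 - 245/6.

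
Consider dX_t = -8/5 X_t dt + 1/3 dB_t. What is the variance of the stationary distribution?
lim Var(X_t) = 5/144

The OU SDE dX = -theta X dt + sigma dB admits the integrating factor exp(theta t): d(exp(theta t) X_t) = sigma exp(theta t) dB_t. Integrating from 0 to t gives X_t = x_0 * exp(-theta t) + sigma * int_0^t exp(-theta (t-s)) dB_s for any initial x_0. The Itô integral has variance (by the Itô isometry) sigma^2 * int_0^t exp(-2 theta (t - s)) ds = sigma^2 * (1 - exp(-2 theta t)) / (2 theta), independent of x_0.
With theta = 8/5, sigma = 1/3:
  Var(X_t) = (1/3)^2 * (1 - exp(-2*8/5 t)) / (2 * 8/5) = 5/144 - 5*exp(-16*t/5)/144.
As t -> infinity, exp(-2*8/5 t) -> 0, so the stationary variance is sigma^2 / (2 theta) = 5/144.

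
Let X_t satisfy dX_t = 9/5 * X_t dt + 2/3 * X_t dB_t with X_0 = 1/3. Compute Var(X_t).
Var(X_t) = (exp(4*t/9) - 1)*exp(18*t/5)/9

For GBM dX = mu X dt + sigma X dB with X_0 = x_0, apply Itô to Y = log X: dY = (mu - sigma^2/2) dt + sigma dB, so Y_t = log(x_0) + (mu - sigma^2/2) t + sigma B_t and hence X_t = x_0 * exp((mu - sigma^2/2) t + sigma B_t).
With mu = 9/5, sigma = 2/3, x_0 = 1/3, this gives:
  X_t = 1/3 * exp((71/45) * t + (2/3) * B_t).
Since sigma*B_t ~ Normal(0, sigma^2 t), E[exp(sigma*B_t)] = exp(sigma^2 t / 2); so E[X_t] = x_0 * exp((mu - sigma^2/2) t) * exp(sigma^2 t / 2) = x_0 * exp(mu t) = exp(9*t/5)/3.
Var(X_t) = E[X_t^2] - (E[X_t])^2 = x_0^2 * exp(2 mu t) * (exp(sigma^2 t) - 1) = (exp(4*t/9) - 1)*exp(18*t/5)/9.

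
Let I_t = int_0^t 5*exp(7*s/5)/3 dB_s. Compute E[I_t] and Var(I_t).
E[I_t] = 0; Var(I_t) = 125*exp(14*t/5)/126 - 125/126

The Itô integral of a deterministic integrand f(s) has mean 0 because each increment f(s) * (B_{s+ds} - B_s) has mean 0. By the Itô isometry:
  Var( int_0^t f(s) dB_s ) = E[ (int_0^t f(s) dB_s)^2 ] = int_0^t f(s)^2 ds.
Here f(s) = 5*exp(7*s/5)/3, so f(s)^2 = 25*exp(14*s/5)/9. Integrate:
  int_0^t (25*exp(14*s/5)/9) ds = 125*exp(14*t/5)/126 - 125/126.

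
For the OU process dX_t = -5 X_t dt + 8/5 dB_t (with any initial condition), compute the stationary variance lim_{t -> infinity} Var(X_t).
lim Var(X_t) = 32/125

The OU SDE dX = -theta X dt + sigma dB admits the integrating factor exp(theta t): d(exp(theta t) X_t) = sigma exp(theta t) dB_t. Integrating from 0 to t gives X_t = x_0 * exp(-theta t) + sigma * int_0^t exp(-theta (t-s)) dB_s for any initial x_0. The Itô integral has variance (by the Itô isometry) sigma^2 * int_0^t exp(-2 theta (t - s)) ds = sigma^2 * (1 - exp(-2 theta t)) / (2 theta), independent of x_0.
With theta = 5, sigma = 8/5:
  Var(X_t) = (8/5)^2 * (1 - exp(-2*5 t)) / (2 * 5) = 32/125 - 32*exp(-10*t)/125.
As t -> infinity, exp(-2*5 t) -> 0, so the stationary variance is sigma^2 / (2 theta) = 32/125.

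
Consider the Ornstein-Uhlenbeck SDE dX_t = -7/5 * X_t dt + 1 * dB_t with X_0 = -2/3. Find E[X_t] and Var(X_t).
E[X_t] = -2*exp(-7*t/5)/3; Var(X_t) = 5/14 - 5*exp(-14*t/5)/14

The OU SDE dX = -theta X dt + sigma dB admits the integrating factor exp(theta t): d(exp(theta t) X_t) = sigma exp(theta t) dB_t. Integrating from 0 to t:
  X_t = x_0 * exp(-theta t) + sigma * int_0^t exp(-theta (t-s)) dB_s.
The Itô integral has mean 0 and (by the Itô isometry) variance sigma^2 * int_0^t exp(-2 theta (t - s)) ds = sigma^2 * (1 - exp(-2 theta t)) / (2 theta).
With theta = 7/5, sigma = 1, x_0 = -2/3:
  E[X_t] = -2/3 * exp(-7/5 t) = -2*exp(-7*t/5)/3
  Var(X_t) = (1)^2 * (1 - exp(-2*7/5 t)) / (2 * 7/5) = 5/14 - 5*exp(-14*t/5)/14.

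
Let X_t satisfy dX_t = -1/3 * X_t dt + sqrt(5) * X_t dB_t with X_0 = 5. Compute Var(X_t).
Var(X_t) = (25*exp(5*t) - 25)*exp(-2*t/3)

For GBM dX = mu X dt + sigma X dB with X_0 = x_0, apply Itô to Y = log X: dY = (mu - sigma^2/2) dt + sigma dB, so Y_t = log(x_0) + (mu - sigma^2/2) t + sigma B_t and hence X_t = x_0 * exp((mu - sigma^2/2) t + sigma B_t).
With mu = -1/3, sigma = sqrt(5), x_0 = 5, this gives:
  X_t = 5 * exp((-17/6) * t + (sqrt(5)) * B_t).
Since sigma*B_t ~ Normal(0, sigma^2 t), E[exp(sigma*B_t)] = exp(sigma^2 t / 2); so E[X_t] = x_0 * exp((mu - sigma^2/2) t) * exp(sigma^2 t / 2) = x_0 * exp(mu t) = 5*exp(-t/3).
Var(X_t) = E[X_t^2] - (E[X_t])^2 = x_0^2 * exp(2 mu t) * (exp(sigma^2 t) - 1) = (25*exp(5*t) - 25)*exp(-2*t/3).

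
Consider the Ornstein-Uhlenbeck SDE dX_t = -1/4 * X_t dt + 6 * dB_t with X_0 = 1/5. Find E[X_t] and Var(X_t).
E[X_t] = exp(-t/4)/5; Var(X_t) = 72 - 72*exp(-t/2)

The OU SDE dX = -theta X dt + sigma dB admits the integrating factor exp(theta t): d(exp(theta t) X_t) = sigma exp(theta t) dB_t. Integrating from 0 to t:
  X_t = x_0 * exp(-theta t) + sigma * int_0^t exp(-theta (t-s)) dB_s.
The Itô integral has mean 0 and (by the Itô isometry) variance sigma^2 * int_0^t exp(-2 theta (t - s)) ds = sigma^2 * (1 - exp(-2 theta t)) / (2 theta).
With theta = 1/4, sigma = 6, x_0 = 1/5:
  E[X_t] = 1/5 * exp(-1/4 t) = exp(-t/4)/5
  Var(X_t) = (6)^2 * (1 - exp(-2*1/4 t)) / (2 * 1/4) = 72 - 72*exp(-t/2).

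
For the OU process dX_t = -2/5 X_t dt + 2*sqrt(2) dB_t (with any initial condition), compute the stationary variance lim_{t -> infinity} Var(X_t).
lim Var(X_t) = 10

The OU SDE dX = -theta X dt + sigma dB admits the integrating factor exp(theta t): d(exp(theta t) X_t) = sigma exp(theta t) dB_t. Integrating from 0 to t gives X_t = x_0 * exp(-theta t) + sigma * int_0^t exp(-theta (t-s)) dB_s for any initial x_0. The Itô integral has variance (by the Itô isometry) sigma^2 * int_0^t exp(-2 theta (t - s)) ds = sigma^2 * (1 - exp(-2 theta t)) / (2 theta), independent of x_0.
With theta = 2/5, sigma = 2*sqrt(2):
  Var(X_t) = (2*sqrt(2))^2 * (1 - exp(-2*2/5 t)) / (2 * 2/5) = 10 - 10*exp(-4*t/5).
As t -> infinity, exp(-2*2/5 t) -> 0, so the stationary variance is sigma^2 / (2 theta) = 10.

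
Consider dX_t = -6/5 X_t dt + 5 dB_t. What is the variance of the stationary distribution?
lim Var(X_t) = 125/12

The OU SDE dX = -theta X dt + sigma dB admits the integrating factor exp(theta t): d(exp(theta t) X_t) = sigma exp(theta t) dB_t. Integrating from 0 to t gives X_t = x_0 * exp(-theta t) + sigma * int_0^t exp(-theta (t-s)) dB_s for any initial x_0. The Itô integral has variance (by the Itô isometry) sigma^2 * int_0^t exp(-2 theta (t - s)) ds = sigma^2 * (1 - exp(-2 theta t)) / (2 theta), independent of x_0.
With theta = 6/5, sigma = 5:
  Var(X_t) = (5)^2 * (1 - exp(-2*6/5 t)) / (2 * 6/5) = 125/12 - 125*exp(-12*t/5)/12.
As t -> infinity, exp(-2*6/5 t) -> 0, so the stationary variance is sigma^2 / (2 theta) = 125/12.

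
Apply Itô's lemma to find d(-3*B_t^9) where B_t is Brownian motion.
d(-3*B_t^9) = (-108*B_t^7) dt + (-27*B_t^8) dB_t

Itô's formula for f(B_t) gives d f(B_t) = f'(B_t) dB_t + (1/2) f''(B_t) dt. Compute derivatives of f(x) = -3*x^9:
  f'(x)  = -27*x^8
  f''(x) = -216*x^7
Substitute x = B_t and multiply the f'' term by 1/2:
  drift     = (1/2) * (-216*x^7) evaluated at B_t = -108*B_t^7
  diffusion = (-27*x^8) evaluated at B_t = -27*B_t^8
Therefore d(-3*B_t^9) = (-108*B_t^7) dt + (-27*B_t^8) dB_t.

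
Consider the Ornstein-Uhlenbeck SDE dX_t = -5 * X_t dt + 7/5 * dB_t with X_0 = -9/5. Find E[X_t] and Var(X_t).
E[X_t] = -9*exp(-5*t)/5; Var(X_t) = 49/250 - 49*exp(-10*t)/250

The OU SDE dX = -theta X dt + sigma dB admits the integrating factor exp(theta t): d(exp(theta t) X_t) = sigma exp(theta t) dB_t. Integrating from 0 to t:
  X_t = x_0 * exp(-theta t) + sigma * int_0^t exp(-theta (t-s)) dB_s.
The Itô integral has mean 0 and (by the Itô isometry) variance sigma^2 * int_0^t exp(-2 theta (t - s)) ds = sigma^2 * (1 - exp(-2 theta t)) / (2 theta).
With theta = 5, sigma = 7/5, x_0 = -9/5:
  E[X_t] = -9/5 * exp(-5 t) = -9*exp(-5*t)/5
  Var(X_t) = (7/5)^2 * (1 - exp(-2*5 t)) / (2 * 5) = 49/250 - 49*exp(-10*t)/250.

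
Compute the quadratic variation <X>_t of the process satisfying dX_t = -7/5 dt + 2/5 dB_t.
<X>_t = 4*t/25

For an Itô process dX_t = a(t) dt + b(t) dB_t, the quadratic variation is <X>_t = int_0^t b(s)^2 ds (the drift term does not contribute). Here b(s) = 2/5, so
  b(s)^2 = 4/25.
Integrating from 0 to t:
  <X>_t = int_0^t (4/25) ds = 4*t/25.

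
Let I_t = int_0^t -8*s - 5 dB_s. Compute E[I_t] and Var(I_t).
E[I_t] = 0; Var(I_t) = t*(64*t^2 + 120*t + 75)/3

The Itô integral of a deterministic integrand f(s) has mean 0 because each increment f(s) * (B_{s+ds} - B_s) has mean 0. By the Itô isometry:
  Var( int_0^t f(s) dB_s ) = E[ (int_0^t f(s) dB_s)^2 ] = int_0^t f(s)^2 ds.
Here f(s) = -8*s - 5, so f(s)^2 = (8*s + 5)^2. Integrate:
  int_0^t ((8*s + 5)^2) ds = t*(64*t^2 + 120*t + 75)/3.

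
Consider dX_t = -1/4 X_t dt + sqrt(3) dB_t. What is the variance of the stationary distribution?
lim Var(X_t) = 6

The OU SDE dX = -theta X dt + sigma dB admits the integrating factor exp(theta t): d(exp(theta t) X_t) = sigma exp(theta t) dB_t. Integrating from 0 to t gives X_t = x_0 * exp(-theta t) + sigma * int_0^t exp(-theta (t-s)) dB_s for any initial x_0. The Itô integral has variance (by the Itô isometry) sigma^2 * int_0^t exp(-2 theta (t - s)) ds = sigma^2 * (1 - exp(-2 theta t)) / (2 theta), independent of x_0.
With theta = 1/4, sigma = sqrt(3):
  Var(X_t) = (sqrt(3))^2 * (1 - exp(-2*1/4 t)) / (2 * 1/4) = 6 - 6*exp(-t/2).
As t -> infinity, exp(-2*1/4 t) -> 0, so the stationary variance is sigma^2 / (2 theta) = 6.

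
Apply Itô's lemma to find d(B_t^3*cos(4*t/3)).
d(B_t^3*cos(4*t/3)) = (B_t*(-4*B_t^2*sin(4*t/3) + 9*cos(4*t/3))/3) dt + (3*B_t^2*cos(4*t/3)) dB_t

Itô's formula for f(t, x): d f(t, B_t) = (f_t + (1/2) f_xx) dt + f_x dB_t. Compute partials of f(t, x) = x^3*cos(4*t/3):
  f_t(t,x)  = -4*x^3*sin(4*t/3)/3
  f_x(t,x)  = 3*x^2*cos(4*t/3)
  f_xx(t,x) = 6*x*cos(4*t/3)
Assemble drift = f_t + (1/2) f_xx = x*(-4*x^2*sin(4*t/3) + 9*cos(4*t/3))/3 and diffusion = f_x = 3*x^2*cos(4*t/3). Substituting x = B_t:
  d(B_t^3*cos(4*t/3)) = (B_t*(-4*B_t^2*sin(4*t/3) + 9*cos(4*t/3))/3) dt + (3*B_t^2*cos(4*t/3)) dB_t.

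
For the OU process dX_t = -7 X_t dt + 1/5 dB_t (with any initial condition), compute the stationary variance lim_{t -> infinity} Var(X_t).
lim Var(X_t) = 1/350

The OU SDE dX = -theta X dt + sigma dB admits the integrating factor exp(theta t): d(exp(theta t) X_t) = sigma exp(theta t) dB_t. Integrating from 0 to t gives X_t = x_0 * exp(-theta t) + sigma * int_0^t exp(-theta (t-s)) dB_s for any initial x_0. The Itô integral has variance (by the Itô isometry) sigma^2 * int_0^t exp(-2 theta (t - s)) ds = sigma^2 * (1 - exp(-2 theta t)) / (2 theta), independent of x_0.
With theta = 7, sigma = 1/5:
  Var(X_t) = (1/5)^2 * (1 - exp(-2*7 t)) / (2 * 7) = 1/350 - exp(-14*t)/350.
As t -> infinity, exp(-2*7 t) -> 0, so the stationary variance is sigma^2 / (2 theta) = 1/350.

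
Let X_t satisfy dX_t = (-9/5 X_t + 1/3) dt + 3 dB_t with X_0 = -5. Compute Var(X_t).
Var(X_t) = 5/2 - 5*exp(-18*t/5)/2

The variance V(t) = Var(X_t) satisfies V'(t) = 2 a V(t) + c^2 with V(0) = 0 (drift coefficient is linear in X, diffusion is constant). With a = -9/5, c = 3, the solution is
  V(t) = (c^2 / (2 a)) * (exp(2 a t) - 1)
       = (3^2 / (2*(-9/5))) * (exp((-18/5) t) - 1)
       = 5/2 - 5*exp(-18*t/5)/2.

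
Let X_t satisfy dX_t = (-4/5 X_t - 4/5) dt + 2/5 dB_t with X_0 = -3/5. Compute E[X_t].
E[X_t] = -1 + 2*exp(-4*t/5)/5

Taking expectations and using E[dB_t] = 0, the mean m(t) = E[X_t] satisfies the ODE m'(t) = a m(t) + b with m(0) = x_0. With a = -4/5, b = -4/5, x_0 = -3/5, the solution is
  m(t) = x_0 * exp(a t) + (b/a) * (exp(a t) - 1)
       = (-3/5) * exp((-4/5) t) + ((-4/5)/(-4/5)) * (exp((-4/5) t) - 1)
       = -1 + 2*exp(-4*t/5)/5.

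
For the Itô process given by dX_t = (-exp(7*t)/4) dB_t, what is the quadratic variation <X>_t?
<X>_t = exp(14*t)/224 - 1/224

For an Itô process dX_t = a(t) dt + b(t) dB_t, the quadratic variation is <X>_t = int_0^t b(s)^2 ds (the drift term does not contribute). Here b(s) = -exp(7*s)/4, so
  b(s)^2 = exp(14*s)/16.
Integrating from 0 to t:
  <X>_t = int_0^t (exp(14*s)/16) ds = exp(14*t)/224 - 1/224.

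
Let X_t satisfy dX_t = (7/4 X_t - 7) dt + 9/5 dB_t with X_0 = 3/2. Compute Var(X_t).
Var(X_t) = 162*exp(7*t/2)/175 - 162/175

The variance V(t) = Var(X_t) satisfies V'(t) = 2 a V(t) + c^2 with V(0) = 0 (drift coefficient is linear in X, diffusion is constant). With a = 7/4, c = 9/5, the solution is
  V(t) = (c^2 / (2 a)) * (exp(2 a t) - 1)
       = ((9/5)^2 / (2*(7/4))) * (exp((7/2) t) - 1)
       = 162*exp(7*t/2)/175 - 162/175.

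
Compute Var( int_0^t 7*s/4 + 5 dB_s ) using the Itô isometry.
Var = t*(49*t^2 + 420*t + 1200)/48

The Itô integral of a deterministic integrand f(s) has mean 0 because each increment f(s) * (B_{s+ds} - B_s) has mean 0. By the Itô isometry:
  Var( int_0^t f(s) dB_s ) = E[ (int_0^t f(s) dB_s)^2 ] = int_0^t f(s)^2 ds.
Here f(s) = 7*s/4 + 5, so f(s)^2 = (7*s + 20)^2/16. Integrate:
  int_0^t ((7*s + 20)^2/16) ds = t*(49*t^2 + 420*t + 1200)/48.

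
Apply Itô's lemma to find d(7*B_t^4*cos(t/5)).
d(7*B_t^4*cos(t/5)) = (7*B_t^2*(-B_t^2*sin(t/5) + 30*cos(t/5))/5) dt + (28*B_t^3*cos(t/5)) dB_t

Itô's formula for f(t, x): d f(t, B_t) = (f_t + (1/2) f_xx) dt + f_x dB_t. Compute partials of f(t, x) = 7*x^4*cos(t/5):
  f_t(t,x)  = -7*x^4*sin(t/5)/5
  f_x(t,x)  = 28*x^3*cos(t/5)
  f_xx(t,x) = 84*x^2*cos(t/5)
Assemble drift = f_t + (1/2) f_xx = 7*x^2*(-x^2*sin(t/5) + 30*cos(t/5))/5 and diffusion = f_x = 28*x^3*cos(t/5). Substituting x = B_t:
  d(7*B_t^4*cos(t/5)) = (7*B_t^2*(-B_t^2*sin(t/5) + 30*cos(t/5))/5) dt + (28*B_t^3*cos(t/5)) dB_t.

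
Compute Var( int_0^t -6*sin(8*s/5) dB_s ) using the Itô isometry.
Var = 18*t - 45*sin(8*t/5)*cos(8*t/5)/4

The Itô integral of a deterministic integrand f(s) has mean 0 because each increment f(s) * (B_{s+ds} - B_s) has mean 0. By the Itô isometry:
  Var( int_0^t f(s) dB_s ) = E[ (int_0^t f(s) dB_s)^2 ] = int_0^t f(s)^2 ds.
Here f(s) = -6*sin(8*s/5), so f(s)^2 = 36*sin(8*s/5)^2. Integrate:
  int_0^t (36*sin(8*s/5)^2) ds = 18*t - 45*sin(8*t/5)*cos(8*t/5)/4.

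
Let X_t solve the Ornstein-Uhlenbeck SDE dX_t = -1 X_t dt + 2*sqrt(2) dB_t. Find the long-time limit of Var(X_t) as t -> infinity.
lim Var(X_t) = 4

The OU SDE dX = -theta X dt + sigma dB admits the integrating factor exp(theta t): d(exp(theta t) X_t) = sigma exp(theta t) dB_t. Integrating from 0 to t gives X_t = x_0 * exp(-theta t) + sigma * int_0^t exp(-theta (t-s)) dB_s for any initial x_0. The Itô integral has variance (by the Itô isometry) sigma^2 * int_0^t exp(-2 theta (t - s)) ds = sigma^2 * (1 - exp(-2 theta t)) / (2 theta), independent of x_0.
With theta = 1, sigma = 2*sqrt(2):
  Var(X_t) = (2*sqrt(2))^2 * (1 - exp(-2*1 t)) / (2 * 1) = 4 - 4*exp(-2*t).
As t -> infinity, exp(-2*1 t) -> 0, so the stationary variance is sigma^2 / (2 theta) = 4.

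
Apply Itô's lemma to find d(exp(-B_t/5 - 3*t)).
d(exp(-B_t/5 - 3*t)) = (-149*exp(-B_t/5 - 3*t)/50) dt + (-exp(-B_t/5 - 3*t)/5) dB_t

Itô's formula for f(t, x): d f(t, B_t) = (f_t + (1/2) f_xx) dt + f_x dB_t. Compute partials of f(t, x) = exp(-3*t - x/5):
  f_t(t,x)  = -3*exp(-3*t - x/5)
  f_x(t,x)  = -exp(-3*t - x/5)/5
  f_xx(t,x) = exp(-3*t - x/5)/25
Assemble drift = f_t + (1/2) f_xx = -149*exp(-3*t - x/5)/50 and diffusion = f_x = -exp(-3*t - x/5)/5. Substituting x = B_t:
  d(exp(-B_t/5 - 3*t)) = (-149*exp(-B_t/5 - 3*t)/50) dt + (-exp(-B_t/5 - 3*t)/5) dB_t.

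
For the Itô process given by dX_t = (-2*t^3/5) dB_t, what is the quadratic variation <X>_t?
<X>_t = 4*t^7/175

For an Itô process dX_t = a(t) dt + b(t) dB_t, the quadratic variation is <X>_t = int_0^t b(s)^2 ds (the drift term does not contribute). Here b(s) = -2*s^3/5, so
  b(s)^2 = 4*s^6/25.
Integrating from 0 to t:
  <X>_t = int_0^t (4*s^6/25) ds = 4*t^7/175.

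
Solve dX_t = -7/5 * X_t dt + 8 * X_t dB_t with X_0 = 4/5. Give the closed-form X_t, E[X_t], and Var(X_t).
X_t = 4/5 * exp((-167/5) t + (8) B_t); E[X_t] = 4*exp(-7*t/5)/5; Var(X_t) = (16*exp(64*t) - 16)*exp(-14*t/5)/25

For GBM dX = mu X dt + sigma X dB with X_0 = x_0, apply Itô to Y = log X: dY = (mu - sigma^2/2) dt + sigma dB, so Y_t = log(x_0) + (mu - sigma^2/2) t + sigma B_t and hence X_t = x_0 * exp((mu - sigma^2/2) t + sigma B_t).
With mu = -7/5, sigma = 8, x_0 = 4/5, this gives:
  X_t = 4/5 * exp((-167/5) * t + (8) * B_t).
Since sigma*B_t ~ Normal(0, sigma^2 t), E[exp(sigma*B_t)] = exp(sigma^2 t / 2); so E[X_t] = x_0 * exp((mu - sigma^2/2) t) * exp(sigma^2 t / 2) = x_0 * exp(mu t) = 4*exp(-7*t/5)/5.
Var(X_t) = E[X_t^2] - (E[X_t])^2 = x_0^2 * exp(2 mu t) * (exp(sigma^2 t) - 1) = (16*exp(64*t) - 16)*exp(-14*t/5)/25.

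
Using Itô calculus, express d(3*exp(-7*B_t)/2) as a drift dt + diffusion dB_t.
d(3*exp(-7*B_t)/2) = (147*exp(-7*B_t)/4) dt + (-21*exp(-7*B_t)/2) dB_t

Itô's formula for f(B_t) gives d f(B_t) = f'(B_t) dB_t + (1/2) f''(B_t) dt. Compute derivatives of f(x) = 3*exp(-7*x)/2:
  f'(x)  = -21*exp(-7*x)/2
  f''(x) = 147*exp(-7*x)/2
Substitute x = B_t and multiply the f'' term by 1/2:
  drift     = (1/2) * (147*exp(-7*x)/2) evaluated at B_t = 147*exp(-7*B_t)/4
  diffusion = (-21*exp(-7*x)/2) evaluated at B_t = -21*exp(-7*B_t)/2
Therefore d(3*exp(-7*B_t)/2) = (147*exp(-7*B_t)/4) dt + (-21*exp(-7*B_t)/2) dB_t.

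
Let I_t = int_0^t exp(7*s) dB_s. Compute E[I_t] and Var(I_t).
E[I_t] = 0; Var(I_t) = exp(14*t)/14 - 1/14

The Itô integral of a deterministic integrand f(s) has mean 0 because each increment f(s) * (B_{s+ds} - B_s) has mean 0. By the Itô isometry:
  Var( int_0^t f(s) dB_s ) = E[ (int_0^t f(s) dB_s)^2 ] = int_0^t f(s)^2 ds.
Here f(s) = exp(7*s), so f(s)^2 = exp(14*s). Integrate:
  int_0^t (exp(14*s)) ds = exp(14*t)/14 - 1/14.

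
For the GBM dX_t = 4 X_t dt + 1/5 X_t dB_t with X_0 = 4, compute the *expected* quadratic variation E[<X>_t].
E[<X>_t] = 16*exp(201*t/25)/201 - 16/201

<X>_t = int_0^t ((1/5) * X_s)^2 ds. Taking expectation inside the integral: E[<X>_t] = (1/5)^2 * int_0^t E[X_s^2] ds. For GBM, E[X_s^2] = x_0^2 * exp((2 mu + sigma^2) s). Integrating:
  E[<X>_t] = (1/5)^2 * 4^2 * (exp((2*4 + (1/5)^2) t) - 1) / (2*4 + (1/5)^2)
           = (1/5)^2 * 4^2 * (exp((201/25) t) - 1) / (201/25) = 16*exp(201*t/25)/201 - 16/201.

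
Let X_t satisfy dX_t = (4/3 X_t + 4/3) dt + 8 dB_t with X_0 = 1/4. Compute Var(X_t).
Var(X_t) = 24*exp(8*t/3) - 24

The variance V(t) = Var(X_t) satisfies V'(t) = 2 a V(t) + c^2 with V(0) = 0 (drift coefficient is linear in X, diffusion is constant). With a = 4/3, c = 8, the solution is
  V(t) = (c^2 / (2 a)) * (exp(2 a t) - 1)
       = (8^2 / (2*(4/3))) * (exp((8/3) t) - 1)
       = 24*exp(8*t/3) - 24.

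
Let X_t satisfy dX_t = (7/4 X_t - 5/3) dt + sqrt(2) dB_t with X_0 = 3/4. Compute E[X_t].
E[X_t] = 20/21 - 17*exp(7*t/4)/84

Taking expectations and using E[dB_t] = 0, the mean m(t) = E[X_t] satisfies the ODE m'(t) = a m(t) + b with m(0) = x_0. With a = 7/4, b = -5/3, x_0 = 3/4, the solution is
  m(t) = x_0 * exp(a t) + (b/a) * (exp(a t) - 1)
       = (3/4) * exp((7/4) t) + ((-5/3)/(7/4)) * (exp((7/4) t) - 1)
       = 20/21 - 17*exp(7*t/4)/84.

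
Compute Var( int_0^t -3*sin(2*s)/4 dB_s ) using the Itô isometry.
Var = 9*t/32 - 9*sin(4*t)/128

The Itô integral of a deterministic integrand f(s) has mean 0 because each increment f(s) * (B_{s+ds} - B_s) has mean 0. By the Itô isometry:
  Var( int_0^t f(s) dB_s ) = E[ (int_0^t f(s) dB_s)^2 ] = int_0^t f(s)^2 ds.
Here f(s) = -3*sin(2*s)/4, so f(s)^2 = 9*sin(2*s)^2/16. Integrate:
  int_0^t (9*sin(2*s)^2/16) ds = 9*t/32 - 9*sin(4*t)/128.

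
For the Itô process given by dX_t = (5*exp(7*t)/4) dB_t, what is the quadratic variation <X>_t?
<X>_t = 25*exp(14*t)/224 - 25/224

For an Itô process dX_t = a(t) dt + b(t) dB_t, the quadratic variation is <X>_t = int_0^t b(s)^2 ds (the drift term does not contribute). Here b(s) = 5*exp(7*s)/4, so
  b(s)^2 = 25*exp(14*s)/16.
Integrating from 0 to t:
  <X>_t = int_0^t (25*exp(14*s)/16) ds = 25*exp(14*t)/224 - 25/224.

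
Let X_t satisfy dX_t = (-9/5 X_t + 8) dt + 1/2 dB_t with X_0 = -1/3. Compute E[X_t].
E[X_t] = 40/9 - 43*exp(-9*t/5)/9

Taking expectations and using E[dB_t] = 0, the mean m(t) = E[X_t] satisfies the ODE m'(t) = a m(t) + b with m(0) = x_0. With a = -9/5, b = 8, x_0 = -1/3, the solution is
  m(t) = x_0 * exp(a t) + (b/a) * (exp(a t) - 1)
       = (-1/3) * exp((-9/5) t) + (8/(-9/5)) * (exp((-9/5) t) - 1)
       = 40/9 - 43*exp(-9*t/5)/9.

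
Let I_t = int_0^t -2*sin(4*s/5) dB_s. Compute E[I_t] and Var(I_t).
E[I_t] = 0; Var(I_t) = 2*t - 5*sin(4*t/5)*cos(4*t/5)/2

The Itô integral of a deterministic integrand f(s) has mean 0 because each increment f(s) * (B_{s+ds} - B_s) has mean 0. By the Itô isometry:
  Var( int_0^t f(s) dB_s ) = E[ (int_0^t f(s) dB_s)^2 ] = int_0^t f(s)^2 ds.
Here f(s) = -2*sin(4*s/5), so f(s)^2 = 4*sin(4*s/5)^2. Integrate:
  int_0^t (4*sin(4*s/5)^2) ds = 2*t - 5*sin(4*t/5)*cos(4*t/5)/2.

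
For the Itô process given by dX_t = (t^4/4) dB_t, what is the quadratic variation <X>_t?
<X>_t = t^9/144

For an Itô process dX_t = a(t) dt + b(t) dB_t, the quadratic variation is <X>_t = int_0^t b(s)^2 ds (the drift term does not contribute). Here b(s) = s^4/4, so
  b(s)^2 = s^8/16.
Integrating from 0 to t:
  <X>_t = int_0^t (s^8/16) ds = t^9/144.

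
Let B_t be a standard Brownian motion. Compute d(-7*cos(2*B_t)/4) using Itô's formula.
d(-7*cos(2*B_t)/4) = (7*cos(2*B_t)/2) dt + (7*sin(2*B_t)/2) dB_t

Itô's formula for f(B_t) gives d f(B_t) = f'(B_t) dB_t + (1/2) f''(B_t) dt. Compute derivatives of f(x) = -7*cos(2*x)/4:
  f'(x)  = 7*sin(2*x)/2
  f''(x) = 7*cos(2*x)
Substitute x = B_t and multiply the f'' term by 1/2:
  drift     = (1/2) * (7*cos(2*x)) evaluated at B_t = 7*cos(2*B_t)/2
  diffusion = (7*sin(2*x)/2) evaluated at B_t = 7*sin(2*B_t)/2
Therefore d(-7*cos(2*B_t)/4) = (7*cos(2*B_t)/2) dt + (7*sin(2*B_t)/2) dB_t.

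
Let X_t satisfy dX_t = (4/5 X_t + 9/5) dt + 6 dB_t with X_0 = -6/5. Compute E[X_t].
E[X_t] = 21*exp(4*t/5)/20 - 9/4

Taking expectations and using E[dB_t] = 0, the mean m(t) = E[X_t] satisfies the ODE m'(t) = a m(t) + b with m(0) = x_0. With a = 4/5, b = 9/5, x_0 = -6/5, the solution is
  m(t) = x_0 * exp(a t) + (b/a) * (exp(a t) - 1)
       = (-6/5) * exp((4/5) t) + ((9/5)/(4/5)) * (exp((4/5) t) - 1)
       = 21*exp(4*t/5)/20 - 9/4.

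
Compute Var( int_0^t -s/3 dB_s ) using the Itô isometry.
Var = t^3/27

The Itô integral of a deterministic integrand f(s) has mean 0 because each increment f(s) * (B_{s+ds} - B_s) has mean 0. By the Itô isometry:
  Var( int_0^t f(s) dB_s ) = E[ (int_0^t f(s) dB_s)^2 ] = int_0^t f(s)^2 ds.
Here f(s) = -s/3, so f(s)^2 = s^2/9. Integrate:
  int_0^t (s^2/9) ds = t^3/27.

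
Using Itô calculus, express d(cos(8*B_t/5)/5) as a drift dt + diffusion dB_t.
d(cos(8*B_t/5)/5) = (-32*cos(8*B_t/5)/125) dt + (-8*sin(8*B_t/5)/25) dB_t

Itô's formula for f(B_t) gives d f(B_t) = f'(B_t) dB_t + (1/2) f''(B_t) dt. Compute derivatives of f(x) = cos(8*x/5)/5:
  f'(x)  = -8*sin(8*x/5)/25
  f''(x) = -64*cos(8*x/5)/125
Substitute x = B_t and multiply the f'' term by 1/2:
  drift     = (1/2) * (-64*cos(8*x/5)/125) evaluated at B_t = -32*cos(8*B_t/5)/125
  diffusion = (-8*sin(8*x/5)/25) evaluated at B_t = -8*sin(8*B_t/5)/25
Therefore d(cos(8*B_t/5)/5) = (-32*cos(8*B_t/5)/125) dt + (-8*sin(8*B_t/5)/25) dB_t.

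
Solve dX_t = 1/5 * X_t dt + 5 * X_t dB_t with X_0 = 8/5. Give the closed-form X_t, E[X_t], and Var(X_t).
X_t = 8/5 * exp((-123/10) t + (5) B_t); E[X_t] = 8*exp(t/5)/5; Var(X_t) = 64*(exp(25*t) - 1)*exp(2*t/5)/25

For GBM dX = mu X dt + sigma X dB with X_0 = x_0, apply Itô to Y = log X: dY = (mu - sigma^2/2) dt + sigma dB, so Y_t = log(x_0) + (mu - sigma^2/2) t + sigma B_t and hence X_t = x_0 * exp((mu - sigma^2/2) t + sigma B_t).
With mu = 1/5, sigma = 5, x_0 = 8/5, this gives:
  X_t = 8/5 * exp((-123/10) * t + (5) * B_t).
Since sigma*B_t ~ Normal(0, sigma^2 t), E[exp(sigma*B_t)] = exp(sigma^2 t / 2); so E[X_t] = x_0 * exp((mu - sigma^2/2) t) * exp(sigma^2 t / 2) = x_0 * exp(mu t) = 8*exp(t/5)/5.
Var(X_t) = E[X_t^2] - (E[X_t])^2 = x_0^2 * exp(2 mu t) * (exp(sigma^2 t) - 1) = 64*(exp(25*t) - 1)*exp(2*t/5)/25.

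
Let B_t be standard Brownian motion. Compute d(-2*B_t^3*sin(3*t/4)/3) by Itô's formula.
d(-2*B_t^3*sin(3*t/4)/3) = (-B_t*(B_t^2*cos(3*t/4) + 4*sin(3*t/4))/2) dt + (-2*B_t^2*sin(3*t/4)) dB_t

Itô's formula for f(t, x): d f(t, B_t) = (f_t + (1/2) f_xx) dt + f_x dB_t. Compute partials of f(t, x) = -2*x^3*sin(3*t/4)/3:
  f_t(t,x)  = -x^3*cos(3*t/4)/2
  f_x(t,x)  = -2*x^2*sin(3*t/4)
  f_xx(t,x) = -4*x*sin(3*t/4)
Assemble drift = f_t + (1/2) f_xx = -x*(x^2*cos(3*t/4) + 4*sin(3*t/4))/2 and diffusion = f_x = -2*x^2*sin(3*t/4). Substituting x = B_t:
  d(-2*B_t^3*sin(3*t/4)/3) = (-B_t*(B_t^2*cos(3*t/4) + 4*sin(3*t/4))/2) dt + (-2*B_t^2*sin(3*t/4)) dB_t.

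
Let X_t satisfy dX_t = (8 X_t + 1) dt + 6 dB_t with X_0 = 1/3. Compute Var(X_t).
Var(X_t) = 9*exp(16*t)/4 - 9/4

The variance V(t) = Var(X_t) satisfies V'(t) = 2 a V(t) + c^2 with V(0) = 0 (drift coefficient is linear in X, diffusion is constant). With a = 8, c = 6, the solution is
  V(t) = (c^2 / (2 a)) * (exp(2 a t) - 1)
       = (6^2 / (2*8)) * (exp(16 t) - 1)
       = 9*exp(16*t)/4 - 9/4.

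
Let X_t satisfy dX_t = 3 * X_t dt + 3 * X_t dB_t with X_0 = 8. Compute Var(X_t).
Var(X_t) = 64*(exp(9*t) - 1)*exp(6*t)

For GBM dX = mu X dt + sigma X dB with X_0 = x_0, apply Itô to Y = log X: dY = (mu - sigma^2/2) dt + sigma dB, so Y_t = log(x_0) + (mu - sigma^2/2) t + sigma B_t and hence X_t = x_0 * exp((mu - sigma^2/2) t + sigma B_t).
With mu = 3, sigma = 3, x_0 = 8, this gives:
  X_t = 8 * exp((-3/2) * t + (3) * B_t).
Since sigma*B_t ~ Normal(0, sigma^2 t), E[exp(sigma*B_t)] = exp(sigma^2 t / 2); so E[X_t] = x_0 * exp((mu - sigma^2/2) t) * exp(sigma^2 t / 2) = x_0 * exp(mu t) = 8*exp(3*t).
Var(X_t) = E[X_t^2] - (E[X_t])^2 = x_0^2 * exp(2 mu t) * (exp(sigma^2 t) - 1) = 64*(exp(9*t) - 1)*exp(6*t).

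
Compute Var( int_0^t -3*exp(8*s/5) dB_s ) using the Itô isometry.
Var = 45*exp(16*t/5)/16 - 45/16

The Itô integral of a deterministic integrand f(s) has mean 0 because each increment f(s) * (B_{s+ds} - B_s) has mean 0. By the Itô isometry:
  Var( int_0^t f(s) dB_s ) = E[ (int_0^t f(s) dB_s)^2 ] = int_0^t f(s)^2 ds.
Here f(s) = -3*exp(8*s/5), so f(s)^2 = 9*exp(16*s/5). Integrate:
  int_0^t (9*exp(16*s/5)) ds = 45*exp(16*t/5)/16 - 45/16.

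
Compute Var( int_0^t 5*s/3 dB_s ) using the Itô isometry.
Var = 25*t^3/27

The Itô integral of a deterministic integrand f(s) has mean 0 because each increment f(s) * (B_{s+ds} - B_s) has mean 0. By the Itô isometry:
  Var( int_0^t f(s) dB_s ) = E[ (int_0^t f(s) dB_s)^2 ] = int_0^t f(s)^2 ds.
Here f(s) = 5*s/3, so f(s)^2 = 25*s^2/9. Integrate:
  int_0^t (25*s^2/9) ds = 25*t^3/27.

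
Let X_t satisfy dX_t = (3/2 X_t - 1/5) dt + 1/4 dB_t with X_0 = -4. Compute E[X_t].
E[X_t] = 2/15 - 62*exp(3*t/2)/15

Taking expectations and using E[dB_t] = 0, the mean m(t) = E[X_t] satisfies the ODE m'(t) = a m(t) + b with m(0) = x_0. With a = 3/2, b = -1/5, x_0 = -4, the solution is
  m(t) = x_0 * exp(a t) + (b/a) * (exp(a t) - 1)
       = (-4) * exp((3/2) t) + ((-1/5)/(3/2)) * (exp((3/2) t) - 1)
       = 2/15 - 62*exp(3*t/2)/15.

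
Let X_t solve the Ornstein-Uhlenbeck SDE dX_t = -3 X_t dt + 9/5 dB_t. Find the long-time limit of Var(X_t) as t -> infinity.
lim Var(X_t) = 27/50

The OU SDE dX = -theta X dt + sigma dB admits the integrating factor exp(theta t): d(exp(theta t) X_t) = sigma exp(theta t) dB_t. Integrating from 0 to t gives X_t = x_0 * exp(-theta t) + sigma * int_0^t exp(-theta (t-s)) dB_s for any initial x_0. The Itô integral has variance (by the Itô isometry) sigma^2 * int_0^t exp(-2 theta (t - s)) ds = sigma^2 * (1 - exp(-2 theta t)) / (2 theta), independent of x_0.
With theta = 3, sigma = 9/5:
  Var(X_t) = (9/5)^2 * (1 - exp(-2*3 t)) / (2 * 3) = 27/50 - 27*exp(-6*t)/50.
As t -> infinity, exp(-2*3 t) -> 0, so the stationary variance is sigma^2 / (2 theta) = 27/50.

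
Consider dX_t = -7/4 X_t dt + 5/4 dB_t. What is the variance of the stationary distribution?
lim Var(X_t) = 25/56

The OU SDE dX = -theta X dt + sigma dB admits the integrating factor exp(theta t): d(exp(theta t) X_t) = sigma exp(theta t) dB_t. Integrating from 0 to t gives X_t = x_0 * exp(-theta t) + sigma * int_0^t exp(-theta (t-s)) dB_s for any initial x_0. The Itô integral has variance (by the Itô isometry) sigma^2 * int_0^t exp(-2 theta (t - s)) ds = sigma^2 * (1 - exp(-2 theta t)) / (2 theta), independent of x_0.
With theta = 7/4, sigma = 5/4:
  Var(X_t) = (5/4)^2 * (1 - exp(-2*7/4 t)) / (2 * 7/4) = 25/56 - 25*exp(-7*t/2)/56.
As t -> infinity, exp(-2*7/4 t) -> 0, so the stationary variance is sigma^2 / (2 theta) = 25/56.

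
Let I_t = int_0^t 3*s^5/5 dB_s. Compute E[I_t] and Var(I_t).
E[I_t] = 0; Var(I_t) = 9*t^11/275

The Itô integral of a deterministic integrand f(s) has mean 0 because each increment f(s) * (B_{s+ds} - B_s) has mean 0. By the Itô isometry:
  Var( int_0^t f(s) dB_s ) = E[ (int_0^t f(s) dB_s)^2 ] = int_0^t f(s)^2 ds.
Here f(s) = 3*s^5/5, so f(s)^2 = 9*s^10/25. Integrate:
  int_0^t (9*s^10/25) ds = 9*t^11/275.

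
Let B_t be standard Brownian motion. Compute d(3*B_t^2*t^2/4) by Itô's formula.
d(3*B_t^2*t^2/4) = (3*t*(2*B_t^2 + t)/4) dt + (3*B_t*t^2/2) dB_t

Itô's formula for f(t, x): d f(t, B_t) = (f_t + (1/2) f_xx) dt + f_x dB_t. Compute partials of f(t, x) = 3*t^2*x^2/4:
  f_t(t,x)  = 3*t*x^2/2
  f_x(t,x)  = 3*t^2*x/2
  f_xx(t,x) = 3*t^2/2
Assemble drift = f_t + (1/2) f_xx = 3*t*(t + 2*x^2)/4 and diffusion = f_x = 3*t^2*x/2. Substituting x = B_t:
  d(3*B_t^2*t^2/4) = (3*t*(2*B_t^2 + t)/4) dt + (3*B_t*t^2/2) dB_t.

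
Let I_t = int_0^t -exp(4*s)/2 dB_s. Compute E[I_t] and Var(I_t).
E[I_t] = 0; Var(I_t) = exp(8*t)/32 - 1/32

The Itô integral of a deterministic integrand f(s) has mean 0 because each increment f(s) * (B_{s+ds} - B_s) has mean 0. By the Itô isometry:
  Var( int_0^t f(s) dB_s ) = E[ (int_0^t f(s) dB_s)^2 ] = int_0^t f(s)^2 ds.
Here f(s) = -exp(4*s)/2, so f(s)^2 = exp(8*s)/4. Integrate:
  int_0^t (exp(8*s)/4) ds = exp(8*t)/32 - 1/32.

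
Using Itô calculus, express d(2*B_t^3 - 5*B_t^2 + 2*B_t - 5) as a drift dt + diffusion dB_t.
d(2*B_t^3 - 5*B_t^2 + 2*B_t - 5) = (6*B_t - 5) dt + (6*B_t^2 - 10*B_t + 2) dB_t

Itô's formula for f(B_t) gives d f(B_t) = f'(B_t) dB_t + (1/2) f''(B_t) dt. Compute derivatives of f(x) = 2*x^3 - 5*x^2 + 2*x - 5:
  f'(x)  = 6*x^2 - 10*x + 2
  f''(x) = 12*x - 10
Substitute x = B_t and multiply the f'' term by 1/2:
  drift     = (1/2) * (12*x - 10) evaluated at B_t = 6*B_t - 5
  diffusion = (6*x^2 - 10*x + 2) evaluated at B_t = 6*B_t^2 - 10*B_t + 2
Therefore d(2*B_t^3 - 5*B_t^2 + 2*B_t - 5) = (6*B_t - 5) dt + (6*B_t^2 - 10*B_t + 2) dB_t.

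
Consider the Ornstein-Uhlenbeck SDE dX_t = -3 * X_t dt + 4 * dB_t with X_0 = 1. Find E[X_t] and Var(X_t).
E[X_t] = exp(-3*t); Var(X_t) = 8/3 - 8*exp(-6*t)/3

The OU SDE dX = -theta X dt + sigma dB admits the integrating factor exp(theta t): d(exp(theta t) X_t) = sigma exp(theta t) dB_t. Integrating from 0 to t:
  X_t = x_0 * exp(-theta t) + sigma * int_0^t exp(-theta (t-s)) dB_s.
The Itô integral has mean 0 and (by the Itô isometry) variance sigma^2 * int_0^t exp(-2 theta (t - s)) ds = sigma^2 * (1 - exp(-2 theta t)) / (2 theta).
With theta = 3, sigma = 4, x_0 = 1:
  E[X_t] = 1 * exp(-3 t) = exp(-3*t)
  Var(X_t) = (4)^2 * (1 - exp(-2*3 t)) / (2 * 3) = 8/3 - 8*exp(-6*t)/3.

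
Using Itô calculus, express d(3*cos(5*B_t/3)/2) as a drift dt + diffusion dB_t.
d(3*cos(5*B_t/3)/2) = (-25*cos(5*B_t/3)/12) dt + (-5*sin(5*B_t/3)/2) dB_t

Itô's formula for f(B_t) gives d f(B_t) = f'(B_t) dB_t + (1/2) f''(B_t) dt. Compute derivatives of f(x) = 3*cos(5*x/3)/2:
  f'(x)  = -5*sin(5*x/3)/2
  f''(x) = -25*cos(5*x/3)/6
Substitute x = B_t and multiply the f'' term by 1/2:
  drift     = (1/2) * (-25*cos(5*x/3)/6) evaluated at B_t = -25*cos(5*B_t/3)/12
  diffusion = (-5*sin(5*x/3)/2) evaluated at B_t = -5*sin(5*B_t/3)/2
Therefore d(3*cos(5*B_t/3)/2) = (-25*cos(5*B_t/3)/12) dt + (-5*sin(5*B_t/3)/2) dB_t.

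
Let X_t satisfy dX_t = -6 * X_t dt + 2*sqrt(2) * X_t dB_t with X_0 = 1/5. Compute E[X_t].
E[X_t] = exp(-6*t)/5

For GBM dX = mu X dt + sigma X dB with X_0 = x_0, apply Itô to Y = log X: dY = (mu - sigma^2/2) dt + sigma dB, so Y_t = log(x_0) + (mu - sigma^2/2) t + sigma B_t and hence X_t = x_0 * exp((mu - sigma^2/2) t + sigma B_t).
With mu = -6, sigma = 2*sqrt(2), x_0 = 1/5, this gives:
  X_t = 1/5 * exp((-10) * t + (2*sqrt(2)) * B_t).
Since sigma*B_t ~ Normal(0, sigma^2 t), E[exp(sigma*B_t)] = exp(sigma^2 t / 2); so E[X_t] = x_0 * exp((mu - sigma^2/2) t) * exp(sigma^2 t / 2) = x_0 * exp(mu t) = exp(-6*t)/5.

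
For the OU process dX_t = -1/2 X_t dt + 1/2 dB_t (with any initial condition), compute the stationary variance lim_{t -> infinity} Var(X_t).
lim Var(X_t) = 1/4

The OU SDE dX = -theta X dt + sigma dB admits the integrating factor exp(theta t): d(exp(theta t) X_t) = sigma exp(theta t) dB_t. Integrating from 0 to t gives X_t = x_0 * exp(-theta t) + sigma * int_0^t exp(-theta (t-s)) dB_s for any initial x_0. The Itô integral has variance (by the Itô isometry) sigma^2 * int_0^t exp(-2 theta (t - s)) ds = sigma^2 * (1 - exp(-2 theta t)) / (2 theta), independent of x_0.
With theta = 1/2, sigma = 1/2:
  Var(X_t) = (1/2)^2 * (1 - exp(-2*1/2 t)) / (2 * 1/2) = (exp(t) - 1)*exp(-t)/4.
As t -> infinity, exp(-2*1/2 t) -> 0, so the stationary variance is sigma^2 / (2 theta) = 1/4.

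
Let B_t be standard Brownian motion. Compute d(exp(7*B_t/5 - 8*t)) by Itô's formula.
d(exp(7*B_t/5 - 8*t)) = (-351*exp(7*B_t/5 - 8*t)/50) dt + (7*exp(7*B_t/5 - 8*t)/5) dB_t

Itô's formula for f(t, x): d f(t, B_t) = (f_t + (1/2) f_xx) dt + f_x dB_t. Compute partials of f(t, x) = exp(-8*t + 7*x/5):
  f_t(t,x)  = -8*exp(-8*t + 7*x/5)
  f_x(t,x)  = 7*exp(-8*t + 7*x/5)/5
  f_xx(t,x) = 49*exp(-8*t + 7*x/5)/25
Assemble drift = f_t + (1/2) f_xx = -351*exp(-8*t + 7*x/5)/50 and diffusion = f_x = 7*exp(-8*t + 7*x/5)/5. Substituting x = B_t:
  d(exp(7*B_t/5 - 8*t)) = (-351*exp(7*B_t/5 - 8*t)/50) dt + (7*exp(7*B_t/5 - 8*t)/5) dB_t.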